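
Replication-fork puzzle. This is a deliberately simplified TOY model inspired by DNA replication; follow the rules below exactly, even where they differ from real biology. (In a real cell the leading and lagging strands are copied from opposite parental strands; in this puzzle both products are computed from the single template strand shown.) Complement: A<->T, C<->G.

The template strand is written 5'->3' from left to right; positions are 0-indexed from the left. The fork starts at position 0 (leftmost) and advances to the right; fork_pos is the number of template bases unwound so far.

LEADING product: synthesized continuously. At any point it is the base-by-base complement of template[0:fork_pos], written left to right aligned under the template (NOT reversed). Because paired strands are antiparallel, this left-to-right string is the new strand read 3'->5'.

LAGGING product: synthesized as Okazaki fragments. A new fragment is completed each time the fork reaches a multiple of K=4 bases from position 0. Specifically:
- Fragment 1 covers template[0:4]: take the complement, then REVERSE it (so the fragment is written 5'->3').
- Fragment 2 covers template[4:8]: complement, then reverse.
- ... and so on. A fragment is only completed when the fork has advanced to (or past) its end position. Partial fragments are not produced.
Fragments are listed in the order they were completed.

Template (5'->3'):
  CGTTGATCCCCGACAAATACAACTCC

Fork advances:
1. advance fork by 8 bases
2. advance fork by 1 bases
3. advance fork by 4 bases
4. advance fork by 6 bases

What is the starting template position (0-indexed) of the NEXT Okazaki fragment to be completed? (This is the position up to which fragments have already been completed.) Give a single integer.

Answer: 16

Derivation:
Step 1: advance 8 -> fork_pos = 0 + 8 = 8. Reached multiple(s) of 4: 4, 8 -> fragments 1-2 completed (2 total).
Step 2: advance 1 -> fork_pos = 8 + 1 = 9. Next multiple of 4 is 12 (not reached); still 2 fragment(s).
Step 3: advance 4 -> fork_pos = 9 + 4 = 13. Reached multiple(s) of 4: 12 -> fragment 3 completed (3 total).
Step 4: advance 6 -> fork_pos = 13 + 6 = 19. Reached multiple(s) of 4: 16 -> fragment 4 completed (4 total).
4 fragment(s) completed, covering template[0:16] (4 x 4 = 16). The next fragment, fragment 5, covers template[16:20], so it starts at position 16.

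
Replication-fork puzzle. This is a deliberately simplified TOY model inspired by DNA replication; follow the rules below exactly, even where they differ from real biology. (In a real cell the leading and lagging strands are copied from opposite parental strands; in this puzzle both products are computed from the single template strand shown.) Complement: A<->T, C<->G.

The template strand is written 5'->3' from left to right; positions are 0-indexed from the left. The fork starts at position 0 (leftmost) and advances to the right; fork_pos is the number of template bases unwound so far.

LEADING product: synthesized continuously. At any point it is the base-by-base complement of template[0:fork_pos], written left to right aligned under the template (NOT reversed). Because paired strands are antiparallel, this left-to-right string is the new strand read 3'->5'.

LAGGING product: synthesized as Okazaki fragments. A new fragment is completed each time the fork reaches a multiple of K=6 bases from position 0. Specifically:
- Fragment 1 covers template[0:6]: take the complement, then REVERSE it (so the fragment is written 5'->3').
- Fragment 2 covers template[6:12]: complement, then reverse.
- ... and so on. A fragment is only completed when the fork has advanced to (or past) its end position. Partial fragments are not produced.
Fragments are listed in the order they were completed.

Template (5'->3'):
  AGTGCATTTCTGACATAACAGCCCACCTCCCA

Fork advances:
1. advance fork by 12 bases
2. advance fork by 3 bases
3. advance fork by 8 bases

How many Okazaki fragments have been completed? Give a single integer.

Answer: 3

Derivation:
Step 1: advance 12 -> fork_pos = 0 + 12 = 12. Reached multiple(s) of 6: 6, 12 -> fragments 1-2 completed (2 total).
Step 2: advance 3 -> fork_pos = 12 + 3 = 15. Next multiple of 6 is 18 (not reached); still 2 fragment(s).
Step 3: advance 8 -> fork_pos = 15 + 8 = 23. Reached multiple(s) of 6: 18 -> fragment 3 completed (3 total).
Check: final fork_pos = 23; the multiples of 6 that are <= 23 are 6..18 -> 23 // 6 = 3 completed fragment(s).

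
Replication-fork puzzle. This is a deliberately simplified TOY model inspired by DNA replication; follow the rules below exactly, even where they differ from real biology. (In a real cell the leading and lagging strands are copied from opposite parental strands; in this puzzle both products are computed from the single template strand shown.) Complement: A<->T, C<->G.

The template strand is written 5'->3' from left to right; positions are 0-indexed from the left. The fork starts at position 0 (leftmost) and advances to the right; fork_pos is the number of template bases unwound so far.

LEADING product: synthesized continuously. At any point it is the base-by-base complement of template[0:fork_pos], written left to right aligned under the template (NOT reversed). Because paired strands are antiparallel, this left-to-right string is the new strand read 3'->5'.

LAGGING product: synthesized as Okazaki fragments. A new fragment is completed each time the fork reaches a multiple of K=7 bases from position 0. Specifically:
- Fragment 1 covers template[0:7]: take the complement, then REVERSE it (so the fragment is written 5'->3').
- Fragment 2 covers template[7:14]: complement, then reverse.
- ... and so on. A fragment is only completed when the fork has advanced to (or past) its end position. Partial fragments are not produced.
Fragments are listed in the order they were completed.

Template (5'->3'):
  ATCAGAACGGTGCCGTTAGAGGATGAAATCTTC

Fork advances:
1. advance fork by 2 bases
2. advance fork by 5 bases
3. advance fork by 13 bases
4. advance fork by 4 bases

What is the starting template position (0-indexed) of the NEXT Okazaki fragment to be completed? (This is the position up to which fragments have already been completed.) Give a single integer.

Answer: 21

Derivation:
Step 1: advance 2 -> fork_pos = 0 + 2 = 2. Next multiple of 7 is 7 (not reached); still 0 fragment(s).
Step 2: advance 5 -> fork_pos = 2 + 5 = 7. Reached multiple(s) of 7: 7 -> fragment 1 completed (1 total).
Step 3: advance 13 -> fork_pos = 7 + 13 = 20. Reached multiple(s) of 7: 14 -> fragment 2 completed (2 total).
Step 4: advance 4 -> fork_pos = 20 + 4 = 24. Reached multiple(s) of 7: 21 -> fragment 3 completed (3 total).
3 fragment(s) completed, covering template[0:21] (3 x 7 = 21). The next fragment, fragment 4, covers template[21:28], so it starts at position 21.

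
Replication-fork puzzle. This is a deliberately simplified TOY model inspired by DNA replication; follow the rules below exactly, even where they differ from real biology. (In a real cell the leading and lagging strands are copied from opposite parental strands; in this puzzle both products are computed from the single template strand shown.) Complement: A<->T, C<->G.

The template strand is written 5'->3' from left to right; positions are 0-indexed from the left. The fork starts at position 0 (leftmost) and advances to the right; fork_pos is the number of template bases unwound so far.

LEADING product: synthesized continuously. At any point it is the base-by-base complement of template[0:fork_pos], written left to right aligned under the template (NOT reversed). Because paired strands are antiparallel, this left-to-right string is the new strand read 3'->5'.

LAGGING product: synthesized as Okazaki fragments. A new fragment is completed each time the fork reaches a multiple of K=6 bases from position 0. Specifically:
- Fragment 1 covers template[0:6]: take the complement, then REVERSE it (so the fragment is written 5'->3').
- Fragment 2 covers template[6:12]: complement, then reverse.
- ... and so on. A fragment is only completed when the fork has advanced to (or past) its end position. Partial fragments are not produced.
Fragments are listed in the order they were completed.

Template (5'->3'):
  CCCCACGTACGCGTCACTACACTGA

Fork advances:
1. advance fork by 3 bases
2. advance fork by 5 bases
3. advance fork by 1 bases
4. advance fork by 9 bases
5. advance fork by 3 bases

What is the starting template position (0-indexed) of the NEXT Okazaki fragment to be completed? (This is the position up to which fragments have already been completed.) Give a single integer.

Answer: 18

Derivation:
Step 1: advance 3 -> fork_pos = 0 + 3 = 3. Next multiple of 6 is 6 (not reached); still 0 fragment(s).
Step 2: advance 5 -> fork_pos = 3 + 5 = 8. Reached multiple(s) of 6: 6 -> fragment 1 completed (1 total).
Step 3: advance 1 -> fork_pos = 8 + 1 = 9. Next multiple of 6 is 12 (not reached); still 1 fragment(s).
Step 4: advance 9 -> fork_pos = 9 + 9 = 18. Reached multiple(s) of 6: 12, 18 -> fragments 2-3 completed (3 total).
Step 5: advance 3 -> fork_pos = 18 + 3 = 21. Next multiple of 6 is 24 (not reached); still 3 fragment(s).
3 fragment(s) completed, covering template[0:18] (3 x 6 = 18). The next fragment, fragment 4, covers template[18:24], so it starts at position 18.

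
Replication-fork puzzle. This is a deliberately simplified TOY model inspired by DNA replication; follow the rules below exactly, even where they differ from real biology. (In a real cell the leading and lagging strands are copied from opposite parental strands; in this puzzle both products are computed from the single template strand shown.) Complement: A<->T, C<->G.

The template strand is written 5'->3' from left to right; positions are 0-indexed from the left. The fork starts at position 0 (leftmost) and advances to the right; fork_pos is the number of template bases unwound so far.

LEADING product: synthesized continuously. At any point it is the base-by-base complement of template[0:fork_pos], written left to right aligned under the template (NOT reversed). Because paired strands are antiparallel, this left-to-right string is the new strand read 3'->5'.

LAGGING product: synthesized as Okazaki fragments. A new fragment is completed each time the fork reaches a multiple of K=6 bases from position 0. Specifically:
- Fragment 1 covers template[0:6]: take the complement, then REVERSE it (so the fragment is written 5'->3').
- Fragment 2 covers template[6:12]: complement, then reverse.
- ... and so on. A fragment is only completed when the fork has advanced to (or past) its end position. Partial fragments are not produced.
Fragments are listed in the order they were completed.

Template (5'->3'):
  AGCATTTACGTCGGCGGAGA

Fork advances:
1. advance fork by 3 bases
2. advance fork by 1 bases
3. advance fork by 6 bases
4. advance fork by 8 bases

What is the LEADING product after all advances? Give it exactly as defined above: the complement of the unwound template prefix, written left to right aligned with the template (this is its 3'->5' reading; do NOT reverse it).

Answer: TCGTAAATGCAGCCGCCT

Derivation:
Step 1: advance 3 -> fork_pos = 0 + 3 = 3.
Step 2: advance 1 -> fork_pos = 3 + 1 = 4.
Step 3: advance 6 -> fork_pos = 4 + 6 = 10.
Step 4: advance 8 -> fork_pos = 10 + 8 = 18.
Unwound prefix: template[0:18] = AGCATTTACGTCGGCGGA
Complement it base by base (A<->T, C<->G), keeping left-to-right order:
  [0:5] AGCAT -> TCGTA
  [5:10] TTACG -> AATGC
  [10:15] TCGGC -> AGCCG
  [15:18] GGA -> CCT
Concatenate: TCGTAAATGCAGCCGCCT (length 18; written aligned with the template, i.e. 3'->5').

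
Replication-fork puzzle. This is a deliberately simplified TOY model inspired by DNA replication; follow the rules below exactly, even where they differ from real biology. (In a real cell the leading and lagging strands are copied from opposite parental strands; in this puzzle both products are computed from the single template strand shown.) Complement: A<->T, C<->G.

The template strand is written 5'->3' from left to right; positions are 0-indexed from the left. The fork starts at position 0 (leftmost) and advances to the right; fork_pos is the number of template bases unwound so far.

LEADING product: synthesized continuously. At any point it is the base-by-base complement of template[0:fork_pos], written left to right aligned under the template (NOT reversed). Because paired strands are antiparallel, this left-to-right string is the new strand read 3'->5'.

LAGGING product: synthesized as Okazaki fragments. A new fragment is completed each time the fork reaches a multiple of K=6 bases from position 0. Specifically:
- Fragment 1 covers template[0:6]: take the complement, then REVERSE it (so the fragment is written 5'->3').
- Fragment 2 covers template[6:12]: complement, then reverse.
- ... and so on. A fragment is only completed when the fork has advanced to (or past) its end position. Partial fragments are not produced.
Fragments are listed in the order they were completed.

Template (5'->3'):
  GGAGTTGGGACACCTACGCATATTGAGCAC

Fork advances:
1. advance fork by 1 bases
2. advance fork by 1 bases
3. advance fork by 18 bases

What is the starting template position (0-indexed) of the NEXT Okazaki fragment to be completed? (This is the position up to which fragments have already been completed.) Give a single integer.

Answer: 18

Derivation:
Step 1: advance 1 -> fork_pos = 0 + 1 = 1. Next multiple of 6 is 6 (not reached); still 0 fragment(s).
Step 2: advance 1 -> fork_pos = 1 + 1 = 2. Next multiple of 6 is 6 (not reached); still 0 fragment(s).
Step 3: advance 18 -> fork_pos = 2 + 18 = 20. Reached multiple(s) of 6: 6, 12, 18 -> fragments 1-3 completed (3 total).
3 fragment(s) completed, covering template[0:18] (3 x 6 = 18). The next fragment, fragment 4, covers template[18:24], so it starts at position 18.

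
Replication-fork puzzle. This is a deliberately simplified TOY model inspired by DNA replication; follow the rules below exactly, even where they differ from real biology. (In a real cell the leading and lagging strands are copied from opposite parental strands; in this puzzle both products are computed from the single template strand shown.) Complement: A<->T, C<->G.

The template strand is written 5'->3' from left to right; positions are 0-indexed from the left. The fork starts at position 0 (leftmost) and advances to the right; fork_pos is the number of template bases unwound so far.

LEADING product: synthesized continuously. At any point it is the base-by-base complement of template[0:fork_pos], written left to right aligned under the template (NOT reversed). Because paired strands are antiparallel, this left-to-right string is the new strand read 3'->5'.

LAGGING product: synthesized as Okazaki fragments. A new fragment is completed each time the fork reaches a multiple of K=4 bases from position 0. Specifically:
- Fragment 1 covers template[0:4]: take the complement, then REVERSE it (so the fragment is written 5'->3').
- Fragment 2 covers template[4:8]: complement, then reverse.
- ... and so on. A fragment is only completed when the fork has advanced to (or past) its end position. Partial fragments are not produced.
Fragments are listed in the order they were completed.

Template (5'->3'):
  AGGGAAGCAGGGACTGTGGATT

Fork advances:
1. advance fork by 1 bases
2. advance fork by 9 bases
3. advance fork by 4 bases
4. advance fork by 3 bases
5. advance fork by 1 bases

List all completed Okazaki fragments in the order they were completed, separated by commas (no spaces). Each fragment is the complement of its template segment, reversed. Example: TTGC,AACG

Step 1: advance 1 -> fork_pos = 0 + 1 = 1. Next multiple of 4 is 4 (not reached); still 0 fragment(s).
Step 2: advance 9 -> fork_pos = 1 + 9 = 10. Reached multiple(s) of 4: 4, 8 -> fragments 1-2 completed (2 total).
Step 3: advance 4 -> fork_pos = 10 + 4 = 14. Reached multiple(s) of 4: 12 -> fragment 3 completed (3 total).
Step 4: advance 3 -> fork_pos = 14 + 3 = 17. Reached multiple(s) of 4: 16 -> fragment 4 completed (4 total).
Step 5: advance 1 -> fork_pos = 17 + 1 = 18. Next multiple of 4 is 20 (not reached); still 4 fragment(s).
Final fork_pos = 18, so 4 fragment(s) are complete. Build each: template segment -> complement -> reverse.
Fragment 1: template[0:4] = AGGG -> complement TCCC -> reversed CCCT
Fragment 2: template[4:8] = AAGC -> complement TTCG -> reversed GCTT
Fragment 3: template[8:12] = AGGG -> complement TCCC -> reversed CCCT
Fragment 4: template[12:16] = ACTG -> complement TGAC -> reversed CAGT

Answer: CCCT,GCTT,CCCT,CAGT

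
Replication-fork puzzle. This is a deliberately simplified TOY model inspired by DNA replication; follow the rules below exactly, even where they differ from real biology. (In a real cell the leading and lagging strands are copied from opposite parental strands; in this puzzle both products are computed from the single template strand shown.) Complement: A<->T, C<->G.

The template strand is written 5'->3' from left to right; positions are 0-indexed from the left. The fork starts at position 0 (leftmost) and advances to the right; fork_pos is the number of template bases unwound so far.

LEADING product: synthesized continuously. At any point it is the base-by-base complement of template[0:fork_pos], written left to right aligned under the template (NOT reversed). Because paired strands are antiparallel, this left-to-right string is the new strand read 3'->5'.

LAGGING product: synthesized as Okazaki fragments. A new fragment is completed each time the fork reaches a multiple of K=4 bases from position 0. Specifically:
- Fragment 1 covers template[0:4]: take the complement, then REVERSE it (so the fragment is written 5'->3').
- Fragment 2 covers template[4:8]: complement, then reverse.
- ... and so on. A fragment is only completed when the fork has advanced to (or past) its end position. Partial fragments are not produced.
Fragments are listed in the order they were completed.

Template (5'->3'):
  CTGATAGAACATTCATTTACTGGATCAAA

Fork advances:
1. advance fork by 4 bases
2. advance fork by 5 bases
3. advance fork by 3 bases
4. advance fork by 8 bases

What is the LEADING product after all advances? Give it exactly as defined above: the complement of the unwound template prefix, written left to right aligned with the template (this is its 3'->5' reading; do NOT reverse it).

Step 1: advance 4 -> fork_pos = 0 + 4 = 4.
Step 2: advance 5 -> fork_pos = 4 + 5 = 9.
Step 3: advance 3 -> fork_pos = 9 + 3 = 12.
Step 4: advance 8 -> fork_pos = 12 + 8 = 20.
Unwound prefix: template[0:20] = CTGATAGAACATTCATTTAC
Complement it base by base (A<->T, C<->G), keeping left-to-right order:
  [0:5] CTGAT -> GACTA
  [5:10] AGAAC -> TCTTG
  [10:15] ATTCA -> TAAGT
  [15:20] TTTAC -> AAATG
Concatenate: GACTATCTTGTAAGTAAATG (length 20; written aligned with the template, i.e. 3'->5').

Answer: GACTATCTTGTAAGTAAATG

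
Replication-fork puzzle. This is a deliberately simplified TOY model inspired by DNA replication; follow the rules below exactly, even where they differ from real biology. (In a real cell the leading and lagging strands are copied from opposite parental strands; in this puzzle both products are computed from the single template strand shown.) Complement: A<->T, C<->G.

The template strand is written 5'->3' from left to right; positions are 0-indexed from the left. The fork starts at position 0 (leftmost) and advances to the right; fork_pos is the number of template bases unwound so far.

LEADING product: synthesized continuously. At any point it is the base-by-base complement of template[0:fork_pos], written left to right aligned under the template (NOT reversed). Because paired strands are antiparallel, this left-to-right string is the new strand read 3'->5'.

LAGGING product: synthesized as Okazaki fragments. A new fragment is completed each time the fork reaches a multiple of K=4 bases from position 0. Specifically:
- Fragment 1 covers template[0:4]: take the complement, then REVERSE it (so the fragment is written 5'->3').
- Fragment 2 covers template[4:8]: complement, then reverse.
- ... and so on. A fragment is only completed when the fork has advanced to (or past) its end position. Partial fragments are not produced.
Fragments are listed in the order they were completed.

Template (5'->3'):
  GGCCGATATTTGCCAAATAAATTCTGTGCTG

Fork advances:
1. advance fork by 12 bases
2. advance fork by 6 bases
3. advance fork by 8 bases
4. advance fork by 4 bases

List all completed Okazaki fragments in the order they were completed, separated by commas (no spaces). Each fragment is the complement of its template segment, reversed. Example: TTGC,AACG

Step 1: advance 12 -> fork_pos = 0 + 12 = 12. Reached multiple(s) of 4: 4, 8, 12 -> fragments 1-3 completed (3 total).
Step 2: advance 6 -> fork_pos = 12 + 6 = 18. Reached multiple(s) of 4: 16 -> fragment 4 completed (4 total).
Step 3: advance 8 -> fork_pos = 18 + 8 = 26. Reached multiple(s) of 4: 20, 24 -> fragments 5-6 completed (6 total).
Step 4: advance 4 -> fork_pos = 26 + 4 = 30. Reached multiple(s) of 4: 28 -> fragment 7 completed (7 total).
Final fork_pos = 30, so 7 fragment(s) are complete. Build each: template segment -> complement -> reverse.
Fragment 1: template[0:4] = GGCC -> complement CCGG -> reversed GGCC
Fragment 2: template[4:8] = GATA -> complement CTAT -> reversed TATC
Fragment 3: template[8:12] = TTTG -> complement AAAC -> reversed CAAA
Fragment 4: template[12:16] = CCAA -> complement GGTT -> reversed TTGG
Fragment 5: template[16:20] = ATAA -> complement TATT -> reversed TTAT
Fragment 6: template[20:24] = ATTC -> complement TAAG -> reversed GAAT
Fragment 7: template[24:28] = TGTG -> complement ACAC -> reversed CACA

Answer: GGCC,TATC,CAAA,TTGG,TTAT,GAAT,CACA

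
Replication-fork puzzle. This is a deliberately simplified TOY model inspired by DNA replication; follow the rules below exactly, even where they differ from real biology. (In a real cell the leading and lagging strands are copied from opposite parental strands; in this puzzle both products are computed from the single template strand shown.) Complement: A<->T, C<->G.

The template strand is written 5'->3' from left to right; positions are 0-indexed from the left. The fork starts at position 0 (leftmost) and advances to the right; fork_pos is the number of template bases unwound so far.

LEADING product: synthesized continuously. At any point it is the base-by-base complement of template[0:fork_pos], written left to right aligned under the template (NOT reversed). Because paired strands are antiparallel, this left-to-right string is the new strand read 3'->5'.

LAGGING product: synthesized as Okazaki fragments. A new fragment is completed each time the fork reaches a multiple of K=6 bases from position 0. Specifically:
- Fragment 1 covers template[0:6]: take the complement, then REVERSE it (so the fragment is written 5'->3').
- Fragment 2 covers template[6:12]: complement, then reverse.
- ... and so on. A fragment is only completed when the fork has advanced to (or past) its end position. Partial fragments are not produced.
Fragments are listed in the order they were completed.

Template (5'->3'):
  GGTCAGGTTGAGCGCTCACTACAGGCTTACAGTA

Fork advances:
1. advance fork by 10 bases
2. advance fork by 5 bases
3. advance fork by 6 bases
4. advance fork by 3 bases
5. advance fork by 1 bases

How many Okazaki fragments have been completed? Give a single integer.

Step 1: advance 10 -> fork_pos = 0 + 10 = 10. Reached multiple(s) of 6: 6 -> fragment 1 completed (1 total).
Step 2: advance 5 -> fork_pos = 10 + 5 = 15. Reached multiple(s) of 6: 12 -> fragment 2 completed (2 total).
Step 3: advance 6 -> fork_pos = 15 + 6 = 21. Reached multiple(s) of 6: 18 -> fragment 3 completed (3 total).
Step 4: advance 3 -> fork_pos = 21 + 3 = 24. Reached multiple(s) of 6: 24 -> fragment 4 completed (4 total).
Step 5: advance 1 -> fork_pos = 24 + 1 = 25. Next multiple of 6 is 30 (not reached); still 4 fragment(s).
Check: final fork_pos = 25; the multiples of 6 that are <= 25 are 6..24 -> 25 // 6 = 4 completed fragment(s).

Answer: 4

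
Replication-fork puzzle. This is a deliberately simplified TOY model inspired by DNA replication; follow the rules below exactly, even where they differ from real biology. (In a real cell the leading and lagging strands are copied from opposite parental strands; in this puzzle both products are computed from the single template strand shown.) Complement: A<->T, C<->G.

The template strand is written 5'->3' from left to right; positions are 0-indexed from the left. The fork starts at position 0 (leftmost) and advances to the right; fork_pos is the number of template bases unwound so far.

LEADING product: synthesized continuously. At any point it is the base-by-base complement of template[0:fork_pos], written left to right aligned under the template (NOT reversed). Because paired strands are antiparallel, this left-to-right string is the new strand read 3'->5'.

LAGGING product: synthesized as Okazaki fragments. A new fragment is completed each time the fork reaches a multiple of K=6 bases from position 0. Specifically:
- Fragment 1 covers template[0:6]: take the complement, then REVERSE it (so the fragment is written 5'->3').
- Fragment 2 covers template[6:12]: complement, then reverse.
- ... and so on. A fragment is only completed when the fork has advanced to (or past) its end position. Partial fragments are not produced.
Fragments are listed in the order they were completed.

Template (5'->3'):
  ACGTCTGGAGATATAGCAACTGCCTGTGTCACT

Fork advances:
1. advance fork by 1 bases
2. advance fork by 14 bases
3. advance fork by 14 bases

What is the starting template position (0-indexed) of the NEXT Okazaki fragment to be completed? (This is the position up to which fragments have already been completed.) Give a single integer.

Step 1: advance 1 -> fork_pos = 0 + 1 = 1. Next multiple of 6 is 6 (not reached); still 0 fragment(s).
Step 2: advance 14 -> fork_pos = 1 + 14 = 15. Reached multiple(s) of 6: 6, 12 -> fragments 1-2 completed (2 total).
Step 3: advance 14 -> fork_pos = 15 + 14 = 29. Reached multiple(s) of 6: 18, 24 -> fragments 3-4 completed (4 total).
4 fragment(s) completed, covering template[0:24] (4 x 6 = 24). The next fragment, fragment 5, covers template[24:30], so it starts at position 24.

Answer: 24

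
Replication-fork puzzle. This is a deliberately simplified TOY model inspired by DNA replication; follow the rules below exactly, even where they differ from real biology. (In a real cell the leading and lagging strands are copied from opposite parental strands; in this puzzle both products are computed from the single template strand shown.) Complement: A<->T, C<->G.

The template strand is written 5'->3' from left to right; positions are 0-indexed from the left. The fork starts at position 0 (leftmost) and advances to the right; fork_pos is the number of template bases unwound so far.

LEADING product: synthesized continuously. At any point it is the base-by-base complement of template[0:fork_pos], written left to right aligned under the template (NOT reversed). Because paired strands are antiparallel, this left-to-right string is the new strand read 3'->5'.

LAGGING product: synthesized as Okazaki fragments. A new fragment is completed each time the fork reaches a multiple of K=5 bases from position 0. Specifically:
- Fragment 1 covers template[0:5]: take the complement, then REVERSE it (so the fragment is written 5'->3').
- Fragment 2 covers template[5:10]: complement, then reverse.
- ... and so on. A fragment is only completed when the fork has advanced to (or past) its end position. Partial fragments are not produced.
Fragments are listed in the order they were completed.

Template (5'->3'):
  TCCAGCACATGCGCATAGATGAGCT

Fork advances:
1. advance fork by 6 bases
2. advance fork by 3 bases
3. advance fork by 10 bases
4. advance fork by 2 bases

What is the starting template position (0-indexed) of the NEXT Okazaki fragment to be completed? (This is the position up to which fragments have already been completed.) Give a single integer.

Answer: 20

Derivation:
Step 1: advance 6 -> fork_pos = 0 + 6 = 6. Reached multiple(s) of 5: 5 -> fragment 1 completed (1 total).
Step 2: advance 3 -> fork_pos = 6 + 3 = 9. Next multiple of 5 is 10 (not reached); still 1 fragment(s).
Step 3: advance 10 -> fork_pos = 9 + 10 = 19. Reached multiple(s) of 5: 10, 15 -> fragments 2-3 completed (3 total).
Step 4: advance 2 -> fork_pos = 19 + 2 = 21. Reached multiple(s) of 5: 20 -> fragment 4 completed (4 total).
4 fragment(s) completed, covering template[0:20] (4 x 5 = 20). The next fragment, fragment 5, covers template[20:25], so it starts at position 20.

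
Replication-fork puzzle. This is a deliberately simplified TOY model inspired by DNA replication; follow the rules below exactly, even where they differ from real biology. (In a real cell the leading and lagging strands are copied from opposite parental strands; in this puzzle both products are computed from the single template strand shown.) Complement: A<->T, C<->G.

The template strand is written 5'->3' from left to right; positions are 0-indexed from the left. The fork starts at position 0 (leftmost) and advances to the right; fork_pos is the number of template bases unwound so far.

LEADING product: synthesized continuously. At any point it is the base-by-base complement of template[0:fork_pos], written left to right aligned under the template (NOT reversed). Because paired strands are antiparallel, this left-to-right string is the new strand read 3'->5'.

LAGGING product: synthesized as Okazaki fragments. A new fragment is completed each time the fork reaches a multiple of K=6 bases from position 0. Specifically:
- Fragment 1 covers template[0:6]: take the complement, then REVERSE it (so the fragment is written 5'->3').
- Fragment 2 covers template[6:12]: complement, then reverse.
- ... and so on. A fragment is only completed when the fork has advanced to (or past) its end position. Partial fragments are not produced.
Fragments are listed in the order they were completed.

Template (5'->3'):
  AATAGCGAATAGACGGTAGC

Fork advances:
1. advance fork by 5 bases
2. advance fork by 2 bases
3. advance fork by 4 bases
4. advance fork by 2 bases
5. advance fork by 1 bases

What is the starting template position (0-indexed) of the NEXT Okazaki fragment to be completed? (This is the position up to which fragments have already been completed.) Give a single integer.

Step 1: advance 5 -> fork_pos = 0 + 5 = 5. Next multiple of 6 is 6 (not reached); still 0 fragment(s).
Step 2: advance 2 -> fork_pos = 5 + 2 = 7. Reached multiple(s) of 6: 6 -> fragment 1 completed (1 total).
Step 3: advance 4 -> fork_pos = 7 + 4 = 11. Next multiple of 6 is 12 (not reached); still 1 fragment(s).
Step 4: advance 2 -> fork_pos = 11 + 2 = 13. Reached multiple(s) of 6: 12 -> fragment 2 completed (2 total).
Step 5: advance 1 -> fork_pos = 13 + 1 = 14. Next multiple of 6 is 18 (not reached); still 2 fragment(s).
2 fragment(s) completed, covering template[0:12] (2 x 6 = 12). The next fragment, fragment 3, covers template[12:18], so it starts at position 12.

Answer: 12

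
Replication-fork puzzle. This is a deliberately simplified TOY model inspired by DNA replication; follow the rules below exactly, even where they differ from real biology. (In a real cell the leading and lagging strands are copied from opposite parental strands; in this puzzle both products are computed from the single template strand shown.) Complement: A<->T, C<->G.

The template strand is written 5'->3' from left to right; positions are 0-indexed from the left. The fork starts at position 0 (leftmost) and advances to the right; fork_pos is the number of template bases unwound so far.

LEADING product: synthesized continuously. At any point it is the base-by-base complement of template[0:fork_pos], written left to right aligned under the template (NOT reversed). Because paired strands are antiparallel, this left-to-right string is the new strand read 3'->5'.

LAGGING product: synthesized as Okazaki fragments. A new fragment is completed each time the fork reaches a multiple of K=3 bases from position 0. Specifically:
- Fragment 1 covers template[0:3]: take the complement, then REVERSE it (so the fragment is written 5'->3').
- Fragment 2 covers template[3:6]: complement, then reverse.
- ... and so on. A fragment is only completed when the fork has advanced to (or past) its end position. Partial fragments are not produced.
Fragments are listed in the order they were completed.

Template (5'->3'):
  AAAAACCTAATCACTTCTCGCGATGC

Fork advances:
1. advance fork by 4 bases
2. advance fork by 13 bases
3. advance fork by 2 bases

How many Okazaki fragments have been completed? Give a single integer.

Step 1: advance 4 -> fork_pos = 0 + 4 = 4. Reached multiple(s) of 3: 3 -> fragment 1 completed (1 total).
Step 2: advance 13 -> fork_pos = 4 + 13 = 17. Reached multiple(s) of 3: 6, 9, 12, 15 -> fragments 2-5 completed (5 total).
Step 3: advance 2 -> fork_pos = 17 + 2 = 19. Reached multiple(s) of 3: 18 -> fragment 6 completed (6 total).
Check: final fork_pos = 19; the multiples of 3 that are <= 19 are 3..18 -> 19 // 3 = 6 completed fragment(s).

Answer: 6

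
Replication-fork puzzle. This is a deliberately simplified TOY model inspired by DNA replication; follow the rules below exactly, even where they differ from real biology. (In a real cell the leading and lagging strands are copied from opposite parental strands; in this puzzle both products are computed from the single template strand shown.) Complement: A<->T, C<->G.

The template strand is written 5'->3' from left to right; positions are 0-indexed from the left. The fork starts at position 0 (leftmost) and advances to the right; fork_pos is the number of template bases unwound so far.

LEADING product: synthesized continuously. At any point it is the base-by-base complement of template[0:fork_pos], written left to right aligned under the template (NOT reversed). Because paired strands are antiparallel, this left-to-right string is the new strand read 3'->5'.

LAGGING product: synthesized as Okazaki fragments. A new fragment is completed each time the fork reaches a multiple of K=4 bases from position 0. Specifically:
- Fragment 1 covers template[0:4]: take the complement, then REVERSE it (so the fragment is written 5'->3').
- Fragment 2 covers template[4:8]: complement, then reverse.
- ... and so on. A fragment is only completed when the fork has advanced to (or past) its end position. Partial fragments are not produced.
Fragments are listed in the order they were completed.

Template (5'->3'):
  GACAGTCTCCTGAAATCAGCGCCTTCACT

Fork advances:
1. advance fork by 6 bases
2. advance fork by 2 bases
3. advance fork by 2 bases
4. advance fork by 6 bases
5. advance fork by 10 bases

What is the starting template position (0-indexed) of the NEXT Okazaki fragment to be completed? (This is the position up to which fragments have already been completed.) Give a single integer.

Answer: 24

Derivation:
Step 1: advance 6 -> fork_pos = 0 + 6 = 6. Reached multiple(s) of 4: 4 -> fragment 1 completed (1 total).
Step 2: advance 2 -> fork_pos = 6 + 2 = 8. Reached multiple(s) of 4: 8 -> fragment 2 completed (2 total).
Step 3: advance 2 -> fork_pos = 8 + 2 = 10. Next multiple of 4 is 12 (not reached); still 2 fragment(s).
Step 4: advance 6 -> fork_pos = 10 + 6 = 16. Reached multiple(s) of 4: 12, 16 -> fragments 3-4 completed (4 total).
Step 5: advance 10 -> fork_pos = 16 + 10 = 26. Reached multiple(s) of 4: 20, 24 -> fragments 5-6 completed (6 total).
6 fragment(s) completed, covering template[0:24] (6 x 4 = 24). The next fragment, fragment 7, covers template[24:28], so it starts at position 24.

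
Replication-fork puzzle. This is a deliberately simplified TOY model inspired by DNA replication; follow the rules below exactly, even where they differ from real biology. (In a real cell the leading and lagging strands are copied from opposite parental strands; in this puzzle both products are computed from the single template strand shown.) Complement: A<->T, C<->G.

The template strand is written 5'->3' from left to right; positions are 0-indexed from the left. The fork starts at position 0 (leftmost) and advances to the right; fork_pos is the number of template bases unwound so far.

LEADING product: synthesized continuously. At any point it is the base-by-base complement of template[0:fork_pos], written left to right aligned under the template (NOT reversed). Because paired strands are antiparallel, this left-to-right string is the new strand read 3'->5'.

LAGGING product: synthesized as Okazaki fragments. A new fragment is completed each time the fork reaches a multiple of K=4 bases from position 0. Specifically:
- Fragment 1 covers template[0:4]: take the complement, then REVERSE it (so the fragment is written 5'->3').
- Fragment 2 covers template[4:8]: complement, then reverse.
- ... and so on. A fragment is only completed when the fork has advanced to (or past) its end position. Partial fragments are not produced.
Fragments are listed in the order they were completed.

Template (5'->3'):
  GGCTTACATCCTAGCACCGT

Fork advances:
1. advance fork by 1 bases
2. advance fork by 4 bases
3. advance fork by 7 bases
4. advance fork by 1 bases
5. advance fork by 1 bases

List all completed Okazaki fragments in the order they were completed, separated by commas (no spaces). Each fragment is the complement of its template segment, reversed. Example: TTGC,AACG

Answer: AGCC,TGTA,AGGA

Derivation:
Step 1: advance 1 -> fork_pos = 0 + 1 = 1. Next multiple of 4 is 4 (not reached); still 0 fragment(s).
Step 2: advance 4 -> fork_pos = 1 + 4 = 5. Reached multiple(s) of 4: 4 -> fragment 1 completed (1 total).
Step 3: advance 7 -> fork_pos = 5 + 7 = 12. Reached multiple(s) of 4: 8, 12 -> fragments 2-3 completed (3 total).
Step 4: advance 1 -> fork_pos = 12 + 1 = 13. Next multiple of 4 is 16 (not reached); still 3 fragment(s).
Step 5: advance 1 -> fork_pos = 13 + 1 = 14. Next multiple of 4 is 16 (not reached); still 3 fragment(s).
Final fork_pos = 14, so 3 fragment(s) are complete. Build each: template segment -> complement -> reverse.
Fragment 1: template[0:4] = GGCT -> complement CCGA -> reversed AGCC
Fragment 2: template[4:8] = TACA -> complement ATGT -> reversed TGTA
Fragment 3: template[8:12] = TCCT -> complement AGGA -> reversed AGGA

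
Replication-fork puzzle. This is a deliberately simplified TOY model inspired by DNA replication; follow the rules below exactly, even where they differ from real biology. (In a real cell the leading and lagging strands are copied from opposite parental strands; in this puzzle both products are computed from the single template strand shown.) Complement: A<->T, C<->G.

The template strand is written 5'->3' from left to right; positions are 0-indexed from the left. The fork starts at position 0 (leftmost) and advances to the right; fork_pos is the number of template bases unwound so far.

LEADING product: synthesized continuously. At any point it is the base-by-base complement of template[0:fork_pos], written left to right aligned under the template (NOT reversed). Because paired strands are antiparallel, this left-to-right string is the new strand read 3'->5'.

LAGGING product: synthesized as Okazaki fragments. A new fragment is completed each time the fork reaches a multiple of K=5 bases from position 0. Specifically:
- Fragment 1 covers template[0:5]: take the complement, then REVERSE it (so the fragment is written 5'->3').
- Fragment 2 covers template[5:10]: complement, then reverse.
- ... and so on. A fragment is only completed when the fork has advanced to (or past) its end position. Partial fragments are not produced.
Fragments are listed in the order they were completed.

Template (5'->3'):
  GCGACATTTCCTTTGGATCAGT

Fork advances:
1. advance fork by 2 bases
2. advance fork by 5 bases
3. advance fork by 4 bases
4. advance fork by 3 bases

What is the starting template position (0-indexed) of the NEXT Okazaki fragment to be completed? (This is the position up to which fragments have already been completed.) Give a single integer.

Step 1: advance 2 -> fork_pos = 0 + 2 = 2. Next multiple of 5 is 5 (not reached); still 0 fragment(s).
Step 2: advance 5 -> fork_pos = 2 + 5 = 7. Reached multiple(s) of 5: 5 -> fragment 1 completed (1 total).
Step 3: advance 4 -> fork_pos = 7 + 4 = 11. Reached multiple(s) of 5: 10 -> fragment 2 completed (2 total).
Step 4: advance 3 -> fork_pos = 11 + 3 = 14. Next multiple of 5 is 15 (not reached); still 2 fragment(s).
2 fragment(s) completed, covering template[0:10] (2 x 5 = 10). The next fragment, fragment 3, covers template[10:15], so it starts at position 10.

Answer: 10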